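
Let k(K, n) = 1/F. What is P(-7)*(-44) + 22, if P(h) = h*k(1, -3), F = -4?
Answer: -55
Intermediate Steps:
k(K, n) = -1/4 (k(K, n) = 1/(-4) = -1/4)
P(h) = -h/4 (P(h) = h*(-1/4) = -h/4)
P(-7)*(-44) + 22 = -1/4*(-7)*(-44) + 22 = (7/4)*(-44) + 22 = -77 + 22 = -55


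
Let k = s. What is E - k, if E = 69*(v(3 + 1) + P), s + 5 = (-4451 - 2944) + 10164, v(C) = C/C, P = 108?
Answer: 4757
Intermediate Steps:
v(C) = 1
s = 2764 (s = -5 + ((-4451 - 2944) + 10164) = -5 + (-7395 + 10164) = -5 + 2769 = 2764)
k = 2764
E = 7521 (E = 69*(1 + 108) = 69*109 = 7521)
E - k = 7521 - 1*2764 = 7521 - 2764 = 4757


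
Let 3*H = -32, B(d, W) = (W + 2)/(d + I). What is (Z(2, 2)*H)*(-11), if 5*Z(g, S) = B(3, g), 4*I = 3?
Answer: 5632/225 ≈ 25.031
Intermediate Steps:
I = ¾ (I = (¼)*3 = ¾ ≈ 0.75000)
B(d, W) = (2 + W)/(¾ + d) (B(d, W) = (W + 2)/(d + ¾) = (2 + W)/(¾ + d))
Z(g, S) = 8/75 + 4*g/75 (Z(g, S) = (4*(2 + g)/(3 + 4*3))/5 = (4*(2 + g)/(3 + 12))/5 = (4*(2 + g)/15)/5 = (4*(1/15)*(2 + g))/5 = (8/15 + 4*g/15)/5 = 8/75 + 4*g/75)
H = -32/3 (H = (⅓)*(-32) = -32/3 ≈ -10.667)
(Z(2, 2)*H)*(-11) = ((8/75 + (4/75)*2)*(-32/3))*(-11) = ((8/75 + 8/75)*(-32/3))*(-11) = ((16/75)*(-32/3))*(-11) = -512/225*(-11) = 5632/225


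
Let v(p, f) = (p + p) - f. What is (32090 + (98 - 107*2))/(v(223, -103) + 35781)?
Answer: 5329/6055 ≈ 0.88010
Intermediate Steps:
v(p, f) = -f + 2*p (v(p, f) = 2*p - f = -f + 2*p)
(32090 + (98 - 107*2))/(v(223, -103) + 35781) = (32090 + (98 - 107*2))/((-1*(-103) + 2*223) + 35781) = (32090 + (98 - 214))/((103 + 446) + 35781) = (32090 - 116)/(549 + 35781) = 31974/36330 = 31974*(1/36330) = 5329/6055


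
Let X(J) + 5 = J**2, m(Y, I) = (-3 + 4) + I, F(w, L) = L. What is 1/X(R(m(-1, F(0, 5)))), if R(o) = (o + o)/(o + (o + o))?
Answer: -9/41 ≈ -0.21951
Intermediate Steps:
m(Y, I) = 1 + I
R(o) = 2/3 (R(o) = (2*o)/(o + 2*o) = (2*o)/((3*o)) = (2*o)*(1/(3*o)) = 2/3)
X(J) = -5 + J**2
1/X(R(m(-1, F(0, 5)))) = 1/(-5 + (2/3)**2) = 1/(-5 + 4/9) = 1/(-41/9) = -9/41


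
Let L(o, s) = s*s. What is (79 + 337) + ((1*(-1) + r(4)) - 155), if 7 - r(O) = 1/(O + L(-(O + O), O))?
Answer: 5339/20 ≈ 266.95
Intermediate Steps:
L(o, s) = s²
r(O) = 7 - 1/(O + O²)
(79 + 337) + ((1*(-1) + r(4)) - 155) = (79 + 337) + ((1*(-1) + (-1 + 7*4 + 7*4²)/(4*(1 + 4))) - 155) = 416 + ((-1 + (¼)*(-1 + 28 + 7*16)/5) - 155) = 416 + ((-1 + (¼)*(⅕)*(-1 + 28 + 112)) - 155) = 416 + ((-1 + (¼)*(⅕)*139) - 155) = 416 + ((-1 + 139/20) - 155) = 416 + (119/20 - 155) = 416 - 2981/20 = 5339/20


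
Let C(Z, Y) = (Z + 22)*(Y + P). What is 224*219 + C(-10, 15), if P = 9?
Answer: 49344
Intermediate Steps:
C(Z, Y) = (9 + Y)*(22 + Z) (C(Z, Y) = (Z + 22)*(Y + 9) = (22 + Z)*(9 + Y) = (9 + Y)*(22 + Z))
224*219 + C(-10, 15) = 224*219 + (198 + 9*(-10) + 22*15 + 15*(-10)) = 49056 + (198 - 90 + 330 - 150) = 49056 + 288 = 49344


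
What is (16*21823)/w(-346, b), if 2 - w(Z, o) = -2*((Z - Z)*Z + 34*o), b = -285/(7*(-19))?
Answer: 1222088/517 ≈ 2363.8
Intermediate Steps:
b = 15/7 (b = -285/(-133) = -285*(-1/133) = 15/7 ≈ 2.1429)
w(Z, o) = 2 + 68*o (w(Z, o) = 2 - (-2)*((Z - Z)*Z + 34*o) = 2 - (-2)*(0*Z + 34*o) = 2 - (-2)*(0 + 34*o) = 2 - (-2)*34*o = 2 - (-68)*o = 2 + 68*o)
(16*21823)/w(-346, b) = (16*21823)/(2 + 68*(15/7)) = 349168/(2 + 1020/7) = 349168/(1034/7) = 349168*(7/1034) = 1222088/517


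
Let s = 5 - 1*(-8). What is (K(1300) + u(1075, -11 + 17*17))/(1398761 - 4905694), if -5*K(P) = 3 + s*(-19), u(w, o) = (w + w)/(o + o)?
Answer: -73207/4874636870 ≈ -1.5018e-5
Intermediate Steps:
s = 13 (s = 5 + 8 = 13)
u(w, o) = w/o (u(w, o) = (2*w)/((2*o)) = (2*w)*(1/(2*o)) = w/o)
K(P) = 244/5 (K(P) = -(3 + 13*(-19))/5 = -(3 - 247)/5 = -⅕*(-244) = 244/5)
(K(1300) + u(1075, -11 + 17*17))/(1398761 - 4905694) = (244/5 + 1075/(-11 + 17*17))/(1398761 - 4905694) = (244/5 + 1075/(-11 + 289))/(-3506933) = (244/5 + 1075/278)*(-1/3506933) = (73207/1390)*(-1/3506933) = -73207/4874636870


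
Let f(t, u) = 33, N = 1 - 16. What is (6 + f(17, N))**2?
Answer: 1521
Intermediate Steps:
N = -15
(6 + f(17, N))**2 = (6 + 33)**2 = 39**2 = 1521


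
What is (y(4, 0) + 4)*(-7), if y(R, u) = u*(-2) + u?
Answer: -28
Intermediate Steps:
y(R, u) = -u (y(R, u) = -2*u + u = -u)
(y(4, 0) + 4)*(-7) = (-1*0 + 4)*(-7) = (0 + 4)*(-7) = 4*(-7) = -28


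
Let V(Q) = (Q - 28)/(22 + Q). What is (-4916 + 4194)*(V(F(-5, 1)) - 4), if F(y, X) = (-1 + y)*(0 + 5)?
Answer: -4693/2 ≈ -2346.5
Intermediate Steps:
F(y, X) = -5 + 5*y (F(y, X) = (-1 + y)*5 = -5 + 5*y)
V(Q) = (-28 + Q)/(22 + Q)
(-4916 + 4194)*(V(F(-5, 1)) - 4) = (-4916 + 4194)*((-28 + (-5 + 5*(-5)))/(22 + (-5 + 5*(-5))) - 4) = -722*((-28 + (-5 - 25))/(22 + (-5 - 25)) - 4) = -722*((-28 - 30)/(22 - 30) - 4) = -722*(-58/(-8) - 4) = -722*(-1/8*(-58) - 4) = -722*(29/4 - 4) = -722*13/4 = -4693/2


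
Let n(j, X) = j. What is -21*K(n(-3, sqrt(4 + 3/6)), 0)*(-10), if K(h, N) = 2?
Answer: 420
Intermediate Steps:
-21*K(n(-3, sqrt(4 + 3/6)), 0)*(-10) = -21*2*(-10) = -42*(-10) = 420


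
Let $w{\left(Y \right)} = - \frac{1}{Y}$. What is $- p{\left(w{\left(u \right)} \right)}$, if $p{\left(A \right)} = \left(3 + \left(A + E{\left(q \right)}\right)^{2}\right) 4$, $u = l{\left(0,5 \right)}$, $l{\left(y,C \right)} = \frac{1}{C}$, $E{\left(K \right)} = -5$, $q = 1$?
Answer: $-412$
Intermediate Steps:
$u = \frac{1}{5} \approx 0.2$
$p{\left(A \right)} = 12 + 4 \left(-5 + A\right)^{2}$ ($p{\left(A \right)} = \left(3 + \left(A - 5\right)^{2}\right) 4 = \left(3 + \left(-5 + A\right)^{2}\right) 4 = 12 + 4 \left(-5 + A\right)^{2}$)
$- p{\left(w{\left(u \right)} \right)} = - (12 + 4 \left(-5 - \frac{1}{\frac{1}{5}}\right)^{2}) = - (12 + 4 \left(-5 - 5\right)^{2}) = - (12 + 4 \left(-10\right)^{2}) = - (12 + 4 \cdot 100) = - (12 + 400) = \left(-1\right) 412 = -412$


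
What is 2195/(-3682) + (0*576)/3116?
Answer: -2195/3682 ≈ -0.59614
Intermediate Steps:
2195/(-3682) + (0*576)/3116 = 2195*(-1/3682) + 0*(1/3116) = -2195/3682 + 0 = -2195/3682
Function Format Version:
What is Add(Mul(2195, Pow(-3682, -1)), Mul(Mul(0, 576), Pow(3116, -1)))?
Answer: Rational(-2195, 3682) ≈ -0.59614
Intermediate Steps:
Add(Mul(2195, Pow(-3682, -1)), Mul(Mul(0, 576), Pow(3116, -1))) = Add(Mul(2195, Rational(-1, 3682)), Mul(0, Rational(1, 3116))) = Add(Rational(-2195, 3682), 0) = Rational(-2195, 3682)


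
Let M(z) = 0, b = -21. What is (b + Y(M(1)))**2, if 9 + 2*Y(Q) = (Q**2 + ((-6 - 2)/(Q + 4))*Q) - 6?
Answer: 3249/4 ≈ 812.25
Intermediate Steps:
Y(Q) = -15/2 + Q**2/2 - 4*Q/(4 + Q) (Y(Q) = -9/2 + ((Q**2 + ((-6 - 2)/(Q + 4))*Q) - 6)/2 = -9/2 + ((Q**2 + (-8/(4 + Q))*Q) - 6)/2 = -9/2 + ((Q**2 - 8*Q/(4 + Q)) - 6)/2 = -9/2 + (-6 + Q**2 - 8*Q/(4 + Q))/2 = -9/2 + (-3 + Q**2/2 - 4*Q/(4 + Q)) = -15/2 + Q**2/2 - 4*Q/(4 + Q))
(b + Y(M(1)))**2 = (-21 + (-60 + 0**3 - 23*0 + 4*0**2)/(2*(4 + 0)))**2 = (-21 + (1/2)*(-60 + 0 + 0 + 4*0)/4)**2 = (-21 + (1/2)*(1/4)*(-60 + 0 + 0 + 0))**2 = (-21 + (1/2)*(1/4)*(-60))**2 = (-21 - 15/2)**2 = (-57/2)**2 = 3249/4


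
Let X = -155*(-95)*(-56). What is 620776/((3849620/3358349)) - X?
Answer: 1314794777706/962405 ≈ 1.3662e+6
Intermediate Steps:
X = -824600 (X = 14725*(-56) = -824600)
620776/((3849620/3358349)) - X = 620776/((3849620/3358349)) - 1*(-824600) = 620776/((3849620*(1/3358349))) + 824600 = 620776/(3849620/3358349) + 824600 = 620776*(3358349/3849620) + 824600 = 521195614706/962405 + 824600 = 1314794777706/962405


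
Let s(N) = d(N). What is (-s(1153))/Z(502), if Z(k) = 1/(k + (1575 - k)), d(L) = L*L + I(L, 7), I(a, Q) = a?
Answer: -2095635150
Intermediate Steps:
d(L) = L + L**2 (d(L) = L*L + L = L**2 + L = L + L**2)
s(N) = N*(1 + N)
Z(k) = 1/1575
(-s(1153))/Z(502) = (-1153*(1 + 1153))/(1/1575) = -1153*1154*1575 = -1*1330562*1575 = -1330562*1575 = -2095635150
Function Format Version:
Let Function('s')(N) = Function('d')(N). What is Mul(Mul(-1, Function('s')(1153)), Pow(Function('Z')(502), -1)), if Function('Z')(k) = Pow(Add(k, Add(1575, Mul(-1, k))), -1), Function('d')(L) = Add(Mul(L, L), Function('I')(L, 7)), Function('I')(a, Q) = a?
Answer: -2095635150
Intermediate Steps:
Function('d')(L) = Add(L, Pow(L, 2)) (Function('d')(L) = Add(Mul(L, L), L) = Add(Pow(L, 2), L) = Add(L, Pow(L, 2)))
Function('s')(N) = Mul(N, Add(1, N))
Function('Z')(k) = Rational(1, 1575) (Function('Z')(k) = Pow(1575, -1) = Rational(1, 1575))
Mul(Mul(-1, Function('s')(1153)), Pow(Function('Z')(502), -1)) = Mul(Mul(-1, Mul(1153, Add(1, 1153))), Pow(Rational(1, 1575), -1)) = Mul(Mul(-1, Mul(1153, 1154)), 1575) = Mul(Mul(-1, 1330562), 1575) = Mul(-1330562, 1575) = -2095635150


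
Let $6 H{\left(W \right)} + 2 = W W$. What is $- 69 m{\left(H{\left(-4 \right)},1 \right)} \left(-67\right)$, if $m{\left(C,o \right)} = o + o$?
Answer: $9246$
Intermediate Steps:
$H{\left(W \right)} = - \frac{1}{3} + \frac{W^{2}}{6}$ ($H{\left(W \right)} = - \frac{1}{3} + \frac{W W}{6} = - \frac{1}{3} + \frac{W^{2}}{6}$)
$m{\left(C,o \right)} = 2 o$
$- 69 m{\left(H{\left(-4 \right)},1 \right)} \left(-67\right) = - 69 \cdot 2 \cdot 1 \left(-67\right) = \left(-69\right) 2 \left(-67\right) = \left(-138\right) \left(-67\right) = 9246$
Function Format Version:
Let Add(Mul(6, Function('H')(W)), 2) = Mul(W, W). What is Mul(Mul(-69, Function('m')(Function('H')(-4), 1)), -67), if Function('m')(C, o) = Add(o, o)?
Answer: 9246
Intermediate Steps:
Function('H')(W) = Add(Rational(-1, 3), Mul(Rational(1, 6), Pow(W, 2))) (Function('H')(W) = Add(Rational(-1, 3), Mul(Rational(1, 6), Mul(W, W))) = Add(Rational(-1, 3), Mul(Rational(1, 6), Pow(W, 2))))
Function('m')(C, o) = Mul(2, o)
Mul(Mul(-69, Function('m')(Function('H')(-4), 1)), -67) = Mul(Mul(-69, Mul(2, 1)), -67) = Mul(Mul(-69, 2), -67) = Mul(-138, -67) = 9246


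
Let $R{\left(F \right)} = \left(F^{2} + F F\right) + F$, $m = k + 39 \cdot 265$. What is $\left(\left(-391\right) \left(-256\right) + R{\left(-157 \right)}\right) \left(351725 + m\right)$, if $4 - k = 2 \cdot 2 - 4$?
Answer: $54033345168$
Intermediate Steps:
$k = 4$ ($k = 4 - \left(2 \cdot 2 - 4\right) = 4 - \left(4 - 4\right) = 4 - 0 = 4 + 0 = 4$)
$m = 10339$ ($m = 4 + 39 \cdot 265 = 4 + 10335 = 10339$)
$R{\left(F \right)} = F + 2 F^{2}$ ($R{\left(F \right)} = \left(F^{2} + F^{2}\right) + F = 2 F^{2} + F = F + 2 F^{2}$)
$\left(\left(-391\right) \left(-256\right) + R{\left(-157 \right)}\right) \left(351725 + m\right) = \left(\left(-391\right) \left(-256\right) - 157 \left(1 + 2 \left(-157\right)\right)\right) \left(351725 + 10339\right) = \left(100096 - 157 \left(1 - 314\right)\right) 362064 = \left(100096 - -49141\right) 362064 = \left(100096 + 49141\right) 362064 = 149237 \cdot 362064 = 54033345168$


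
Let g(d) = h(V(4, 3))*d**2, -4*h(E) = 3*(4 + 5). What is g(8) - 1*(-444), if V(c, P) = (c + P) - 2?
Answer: 12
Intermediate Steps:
V(c, P) = -2 + P + c (V(c, P) = (P + c) - 2 = -2 + P + c)
h(E) = -27/4 (h(E) = -3*(4 + 5)/4 = -3*9/4 = -1/4*27 = -27/4)
g(d) = -27*d**2/4
g(8) - 1*(-444) = -27/4*8**2 - 1*(-444) = -27/4*64 + 444 = -432 + 444 = 12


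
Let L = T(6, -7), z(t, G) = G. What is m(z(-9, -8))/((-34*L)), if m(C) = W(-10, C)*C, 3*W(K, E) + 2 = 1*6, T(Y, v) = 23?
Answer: 16/1173 ≈ 0.013640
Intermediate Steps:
L = 23
W(K, E) = 4/3 (W(K, E) = -⅔ + (1*6)/3 = -⅔ + (⅓)*6 = -⅔ + 2 = 4/3)
m(C) = 4*C/3
m(z(-9, -8))/((-34*L)) = ((4/3)*(-8))/((-34*23)) = -32/3/(-782) = -32/3*(-1/782) = 16/1173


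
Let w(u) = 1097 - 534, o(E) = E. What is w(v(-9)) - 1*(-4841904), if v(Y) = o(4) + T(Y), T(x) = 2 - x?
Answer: 4842467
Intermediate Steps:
v(Y) = 6 - Y (v(Y) = 4 + (2 - Y) = 6 - Y)
w(u) = 563
w(v(-9)) - 1*(-4841904) = 563 - 1*(-4841904) = 563 + 4841904 = 4842467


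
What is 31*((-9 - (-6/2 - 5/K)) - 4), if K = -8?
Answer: -2635/8 ≈ -329.38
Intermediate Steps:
31*((-9 - (-6/2 - 5/K)) - 4) = 31*((-9 - (-6/2 - 5/(-8))) - 4) = 31*((-9 - (-6*½ - 5*(-⅛))) - 4) = 31*((-9 - (-3 + 5/8)) - 4) = 31*((-9 - 1*(-19/8)) - 4) = 31*((-9 + 19/8) - 4) = 31*(-53/8 - 4) = 31*(-85/8) = -2635/8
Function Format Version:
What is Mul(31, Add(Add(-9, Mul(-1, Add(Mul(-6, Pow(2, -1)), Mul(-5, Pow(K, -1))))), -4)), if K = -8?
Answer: Rational(-2635, 8) ≈ -329.38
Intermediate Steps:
Mul(31, Add(Add(-9, Mul(-1, Add(Mul(-6, Pow(2, -1)), Mul(-5, Pow(K, -1))))), -4)) = Mul(31, Add(Add(-9, Mul(-1, Add(Mul(-6, Pow(2, -1)), Mul(-5, Pow(-8, -1))))), -4)) = Mul(31, Add(Add(-9, Mul(-1, Add(Mul(-6, Rational(1, 2)), Mul(-5, Rational(-1, 8))))), -4)) = Mul(31, Add(Add(-9, Mul(-1, Add(-3, Rational(5, 8)))), -4)) = Mul(31, Add(Add(-9, Mul(-1, Rational(-19, 8))), -4)) = Mul(31, Add(Add(-9, Rational(19, 8)), -4)) = Mul(31, Add(Rational(-53, 8), -4)) = Mul(31, Rational(-85, 8)) = Rational(-2635, 8)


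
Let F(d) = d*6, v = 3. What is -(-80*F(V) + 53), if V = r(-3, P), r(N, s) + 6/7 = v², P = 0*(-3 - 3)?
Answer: 26989/7 ≈ 3855.6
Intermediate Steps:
P = 0 (P = 0*(-6) = 0)
r(N, s) = 57/7 (r(N, s) = -6/7 + 3² = -6/7 + 9 = 57/7)
V = 57/7 ≈ 8.1429
F(d) = 6*d
-(-80*F(V) + 53) = -(-480*57/7 + 53) = -(-80*342/7 + 53) = -(-27360/7 + 53) = -1*(-26989/7) = 26989/7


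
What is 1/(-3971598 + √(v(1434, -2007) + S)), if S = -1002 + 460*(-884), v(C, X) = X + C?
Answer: -3971598/15773591081819 - I*√408215/15773591081819 ≈ -2.5179e-7 - 4.0505e-11*I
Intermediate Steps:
v(C, X) = C + X
S = -407642 (S = -1002 - 406640 = -407642)
1/(-3971598 + √(v(1434, -2007) + S)) = 1/(-3971598 + √((1434 - 2007) - 407642)) = 1/(-3971598 + √(-573 - 407642)) = 1/(-3971598 + √(-408215)) = 1/(-3971598 + I*√408215)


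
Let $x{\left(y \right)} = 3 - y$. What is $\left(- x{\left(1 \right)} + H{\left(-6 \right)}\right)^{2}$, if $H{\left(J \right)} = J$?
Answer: $64$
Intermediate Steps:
$\left(- x{\left(1 \right)} + H{\left(-6 \right)}\right)^{2} = \left(- (3 - 1) - 6\right)^{2} = \left(\left(-1\right) 2 - 6\right)^{2} = \left(-2 - 6\right)^{2} = \left(-8\right)^{2} = 64$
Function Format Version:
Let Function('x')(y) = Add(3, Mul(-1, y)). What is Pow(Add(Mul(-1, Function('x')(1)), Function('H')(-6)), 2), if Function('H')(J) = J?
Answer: 64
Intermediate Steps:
Pow(Add(Mul(-1, Function('x')(1)), Function('H')(-6)), 2) = Pow(Add(Mul(-1, Add(3, Mul(-1, 1))), -6), 2) = Pow(Add(Mul(-1, Add(3, -1)), -6), 2) = Pow(Add(Mul(-1, 2), -6), 2) = Pow(Add(-2, -6), 2) = Pow(-8, 2) = 64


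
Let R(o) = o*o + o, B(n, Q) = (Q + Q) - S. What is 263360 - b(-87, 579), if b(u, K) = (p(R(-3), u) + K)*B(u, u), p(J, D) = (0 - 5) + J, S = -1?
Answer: 363700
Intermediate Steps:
B(n, Q) = 1 + 2*Q (B(n, Q) = (Q + Q) - 1*(-1) = 2*Q + 1 = 1 + 2*Q)
R(o) = o + o² (R(o) = o² + o = o + o²)
p(J, D) = -5 + J
b(u, K) = (1 + K)*(1 + 2*u) (b(u, K) = ((-5 - 3*(1 - 3)) + K)*(1 + 2*u) = ((-5 - 3*(-2)) + K)*(1 + 2*u) = ((-5 + 6) + K)*(1 + 2*u) = (1 + K)*(1 + 2*u))
263360 - b(-87, 579) = 263360 - (1 + 579)*(1 + 2*(-87)) = 263360 - 580*(1 - 174) = 263360 - 580*(-173) = 263360 - 1*(-100340) = 263360 + 100340 = 363700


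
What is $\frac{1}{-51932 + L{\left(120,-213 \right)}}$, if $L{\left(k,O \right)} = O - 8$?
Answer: $- \frac{1}{52153} \approx -1.9174 \cdot 10^{-5}$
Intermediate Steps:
$L{\left(k,O \right)} = -8 + O$
$\frac{1}{-51932 + L{\left(120,-213 \right)}} = \frac{1}{-51932 - 221} = \frac{1}{-52153} = - \frac{1}{52153}$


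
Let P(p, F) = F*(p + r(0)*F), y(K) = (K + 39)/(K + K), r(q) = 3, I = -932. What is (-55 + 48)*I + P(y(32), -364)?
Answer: 6457731/16 ≈ 4.0361e+5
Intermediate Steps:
y(K) = (39 + K)/(2*K) (y(K) = (39 + K)/((2*K)) = (39 + K)*(1/(2*K)) = (39 + K)/(2*K))
P(p, F) = F*(p + 3*F)
(-55 + 48)*I + P(y(32), -364) = (-55 + 48)*(-932) - 364*((½)*(39 + 32)/32 + 3*(-364)) = -7*(-932) - 364*((½)*(1/32)*71 - 1092) = 6524 - 364*(71/64 - 1092) = 6524 - 364*(-69817/64) = 6524 + 6353347/16 = 6457731/16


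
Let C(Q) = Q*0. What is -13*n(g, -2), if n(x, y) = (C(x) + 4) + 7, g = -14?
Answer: -143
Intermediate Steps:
C(Q) = 0
n(x, y) = 11 (n(x, y) = (0 + 4) + 7 = 4 + 7 = 11)
-13*n(g, -2) = -13*11 = -143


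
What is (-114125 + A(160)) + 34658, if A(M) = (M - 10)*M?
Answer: -55467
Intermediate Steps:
A(M) = M*(-10 + M) (A(M) = (-10 + M)*M = M*(-10 + M))
(-114125 + A(160)) + 34658 = (-114125 + 160*(-10 + 160)) + 34658 = (-114125 + 160*150) + 34658 = (-114125 + 24000) + 34658 = -90125 + 34658 = -55467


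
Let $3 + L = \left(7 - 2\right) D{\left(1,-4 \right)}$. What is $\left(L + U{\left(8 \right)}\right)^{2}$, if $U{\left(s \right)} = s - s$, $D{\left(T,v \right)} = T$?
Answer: $4$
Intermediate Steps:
$U{\left(s \right)} = 0$
$L = 2$ ($L = -3 + \left(7 - 2\right) 1 = -3 + 5 \cdot 1 = -3 + 5 = 2$)
$\left(L + U{\left(8 \right)}\right)^{2} = \left(2 + 0\right)^{2} = 2^{2} = 4$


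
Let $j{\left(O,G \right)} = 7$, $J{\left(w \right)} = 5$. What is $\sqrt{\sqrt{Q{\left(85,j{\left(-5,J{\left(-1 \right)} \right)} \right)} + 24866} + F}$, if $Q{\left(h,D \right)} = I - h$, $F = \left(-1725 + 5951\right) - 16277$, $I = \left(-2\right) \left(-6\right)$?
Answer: $\sqrt{-12051 + \sqrt{24793}} \approx 109.06 i$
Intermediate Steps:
$I = 12$
$F = -12051$ ($F = 4226 - 16277 = -12051$)
$Q{\left(h,D \right)} = 12 - h$
$\sqrt{\sqrt{Q{\left(85,j{\left(-5,J{\left(-1 \right)} \right)} \right)} + 24866} + F} = \sqrt{\sqrt{\left(12 - 85\right) + 24866} - 12051} = \sqrt{\sqrt{-73 + 24866} - 12051} = \sqrt{\sqrt{24793} - 12051} = \sqrt{-12051 + \sqrt{24793}}$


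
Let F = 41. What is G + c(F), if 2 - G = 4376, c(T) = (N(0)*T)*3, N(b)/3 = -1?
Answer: -4743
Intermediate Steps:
N(b) = -3 (N(b) = 3*(-1) = -3)
c(T) = -9*T (c(T) = -3*T*3 = -9*T)
G = -4374 (G = 2 - 1*4376 = 2 - 4376 = -4374)
G + c(F) = -4374 - 9*41 = -4374 - 369 = -4743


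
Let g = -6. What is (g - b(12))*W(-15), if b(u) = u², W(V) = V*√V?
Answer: 2250*I*√15 ≈ 8714.2*I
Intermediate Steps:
W(V) = V^(3/2)
(g - b(12))*W(-15) = (-6 - 1*12²)*(-15)^(3/2) = (-6 - 1*144)*(-15*I*√15) = (-6 - 144)*(-15*I*√15) = -(-2250)*I*√15 = 2250*I*√15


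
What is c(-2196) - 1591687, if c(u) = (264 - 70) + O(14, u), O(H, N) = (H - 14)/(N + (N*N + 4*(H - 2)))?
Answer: -1591493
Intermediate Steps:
O(H, N) = (-14 + H)/(-8 + N + N² + 4*H) (O(H, N) = (-14 + H)/(N + (N² + 4*(-2 + H))) = (-14 + H)/(N + (N² + (-8 + 4*H))) = (-14 + H)/(N + (-8 + N² + 4*H)) = (-14 + H)/(-8 + N + N² + 4*H))
c(u) = 194 (c(u) = (264 - 70) + (-14 + 14)/(-8 + u + u² + 4*14) = 194 + 0/(-8 + u + u² + 56) = 194 + 0/(48 + u + u²) = 194 + 0 = 194)
c(-2196) - 1591687 = 194 - 1591687 = -1591493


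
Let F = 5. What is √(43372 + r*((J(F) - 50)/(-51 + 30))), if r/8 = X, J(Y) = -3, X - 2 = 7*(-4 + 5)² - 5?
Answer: 2*√4790667/21 ≈ 208.45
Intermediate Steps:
X = 4 (X = 2 + (7*(-4 + 5)² - 5) = 2 + (7*1² - 5) = 2 + (7*1 - 5) = 2 + (7 - 5) = 2 + 2 = 4)
r = 32 (r = 8*4 = 32)
√(43372 + r*((J(F) - 50)/(-51 + 30))) = √(43372 + 32*((-3 - 50)/(-51 + 30))) = √(43372 + 32*(-53/(-21))) = √(43372 + 32*(-53*(-1/21))) = √(43372 + 32*(53/21)) = √(43372 + 1696/21) = √(912508/21) = 2*√4790667/21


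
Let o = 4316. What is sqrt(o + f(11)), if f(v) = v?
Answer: sqrt(4327) ≈ 65.780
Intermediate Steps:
sqrt(o + f(11)) = sqrt(4316 + 11) = sqrt(4327)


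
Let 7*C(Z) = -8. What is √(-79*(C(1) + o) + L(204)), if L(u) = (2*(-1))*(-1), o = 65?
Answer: I*√247093/7 ≈ 71.012*I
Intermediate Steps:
C(Z) = -8/7 (C(Z) = (⅐)*(-8) = -8/7)
L(u) = 2 (L(u) = -2*(-1) = 2)
√(-79*(C(1) + o) + L(204)) = √(-79*(-8/7 + 65) + 2) = √(-79*447/7 + 2) = √(-35313/7 + 2) = √(-35299/7) = I*√247093/7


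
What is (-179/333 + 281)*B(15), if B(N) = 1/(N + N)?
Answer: 46697/4995 ≈ 9.3488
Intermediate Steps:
B(N) = 1/(2*N)
(-179/333 + 281)*B(15) = (-179/333 + 281)*((1/2)/15) = (-179*1/333 + 281)*((1/2)*(1/15)) = (-179/333 + 281)*(1/30) = (93394/333)*(1/30) = 46697/4995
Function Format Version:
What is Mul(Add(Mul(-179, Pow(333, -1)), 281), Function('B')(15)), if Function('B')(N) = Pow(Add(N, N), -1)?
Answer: Rational(46697, 4995) ≈ 9.3488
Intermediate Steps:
Function('B')(N) = Mul(Rational(1, 2), Pow(N, -1)) (Function('B')(N) = Pow(Mul(2, N), -1) = Mul(Rational(1, 2), Pow(N, -1)))
Mul(Add(Mul(-179, Pow(333, -1)), 281), Function('B')(15)) = Mul(Add(Mul(-179, Pow(333, -1)), 281), Mul(Rational(1, 2), Pow(15, -1))) = Mul(Add(Mul(-179, Rational(1, 333)), 281), Mul(Rational(1, 2), Rational(1, 15))) = Mul(Add(Rational(-179, 333), 281), Rational(1, 30)) = Mul(Rational(93394, 333), Rational(1, 30)) = Rational(46697, 4995)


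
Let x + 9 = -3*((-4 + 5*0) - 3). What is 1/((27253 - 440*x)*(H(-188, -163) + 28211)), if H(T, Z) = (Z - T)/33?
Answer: 33/20456599324 ≈ 1.6132e-9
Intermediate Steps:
H(T, Z) = -T/33 + Z/33 (H(T, Z) = (Z - T)*(1/33) = -T/33 + Z/33)
x = 12 (x = -9 - 3*((-4 + 5*0) - 3) = -9 - 3*((-4 + 0) - 3) = -9 - 3*(-4 - 3) = -9 - 3*(-7) = -9 + 21 = 12)
1/((27253 - 440*x)*(H(-188, -163) + 28211)) = 1/((27253 - 440*12)*((-1/33*(-188) + (1/33)*(-163)) + 28211)) = 1/((27253 - 5280)*((188/33 - 163/33) + 28211)) = 1/(21973*(25/33 + 28211)) = 1/(21973*(930988/33)) = 1/(20456599324/33) = 33/20456599324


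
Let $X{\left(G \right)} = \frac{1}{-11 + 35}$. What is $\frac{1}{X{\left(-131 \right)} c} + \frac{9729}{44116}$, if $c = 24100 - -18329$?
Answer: $\frac{137950175}{623932588} \approx 0.2211$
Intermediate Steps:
$c = 42429$ ($c = 24100 + 18329 = 42429$)
$X{\left(G \right)} = \frac{1}{24}$
$\frac{1}{X{\left(-131 \right)} c} + \frac{9729}{44116} = \frac{\frac{1}{\frac{1}{24}}}{42429} + \frac{9729}{44116} = 24 \cdot \frac{1}{42429} + 9729 \cdot \frac{1}{44116} = \frac{8}{14143} + \frac{9729}{44116} = \frac{137950175}{623932588}$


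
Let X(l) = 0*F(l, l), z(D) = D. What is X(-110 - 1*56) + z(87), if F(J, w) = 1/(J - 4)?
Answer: 87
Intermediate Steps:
F(J, w) = 1/(-4 + J)
X(l) = 0 (X(l) = 0/(-4 + l) = 0)
X(-110 - 1*56) + z(87) = 0 + 87 = 87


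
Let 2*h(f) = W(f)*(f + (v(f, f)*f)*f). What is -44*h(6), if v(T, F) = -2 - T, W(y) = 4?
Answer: 24816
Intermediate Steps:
h(f) = 2*f + 2*f²*(-2 - f) (h(f) = (4*(f + ((-2 - f)*f)*f))/2 = (4*(f + (f*(-2 - f))*f))/2 = (4*(f + f²*(-2 - f)))/2 = (4*f + 4*f²*(-2 - f))/2 = 2*f + 2*f²*(-2 - f))
-44*h(6) = -(-88)*6*(-1 + 6*(2 + 6)) = -(-88)*6*(-1 + 6*8) = -(-88)*6*(-1 + 48) = -(-88)*6*47 = -44*(-564) = 24816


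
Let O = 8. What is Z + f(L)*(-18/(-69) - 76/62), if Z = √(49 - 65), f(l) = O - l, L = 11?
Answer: 2064/713 + 4*I ≈ 2.8948 + 4.0*I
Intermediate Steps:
f(l) = 8 - l
Z = 4*I (Z = √(-16) = 4*I ≈ 4.0*I)
Z + f(L)*(-18/(-69) - 76/62) = 4*I + (8 - 1*11)*(-18/(-69) - 76/62) = 4*I + (8 - 11)*(-18*(-1/69) - 76*1/62) = 4*I - 3*(6/23 - 38/31) = 4*I - 3*(-688/713) = 4*I + 2064/713 = 2064/713 + 4*I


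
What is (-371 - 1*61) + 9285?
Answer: 8853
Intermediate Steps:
(-371 - 1*61) + 9285 = (-371 - 61) + 9285 = -432 + 9285 = 8853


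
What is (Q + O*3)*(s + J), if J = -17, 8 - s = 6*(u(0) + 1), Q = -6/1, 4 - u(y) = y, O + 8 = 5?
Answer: 585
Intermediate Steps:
O = -3 (O = -8 + 5 = -3)
u(y) = 4 - y
Q = -6 (Q = -6*1 = -6)
s = -22 (s = 8 - 6*((4 - 1*0) + 1) = 8 - 6*((4 + 0) + 1) = 8 - 6*(4 + 1) = 8 - 6*5 = 8 - 1*30 = 8 - 30 = -22)
(Q + O*3)*(s + J) = (-6 - 3*3)*(-22 - 17) = (-6 - 9)*(-39) = -15*(-39) = 585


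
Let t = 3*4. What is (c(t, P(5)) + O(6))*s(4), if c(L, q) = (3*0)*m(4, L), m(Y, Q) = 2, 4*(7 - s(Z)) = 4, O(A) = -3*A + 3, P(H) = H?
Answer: -90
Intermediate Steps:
O(A) = 3 - 3*A
s(Z) = 6 (s(Z) = 7 - ¼*4 = 7 - 1 = 6)
t = 12
c(L, q) = 0 (c(L, q) = (3*0)*2 = 0*2 = 0)
(c(t, P(5)) + O(6))*s(4) = (0 + (3 - 3*6))*6 = (0 + (3 - 18))*6 = (0 - 15)*6 = -15*6 = -90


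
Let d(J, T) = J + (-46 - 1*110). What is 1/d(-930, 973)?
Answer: -1/1086 ≈ -0.00092081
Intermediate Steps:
d(J, T) = -156 + J (d(J, T) = J + (-46 - 110) = J - 156 = -156 + J)
1/d(-930, 973) = 1/(-156 - 930) = 1/(-1086) = -1/1086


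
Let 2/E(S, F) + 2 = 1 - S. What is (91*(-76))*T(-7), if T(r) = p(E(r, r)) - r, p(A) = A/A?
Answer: -55328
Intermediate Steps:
E(S, F) = 2/(-1 - S) (E(S, F) = 2/(-2 + (1 - S)) = 2/(-1 - S))
p(A) = 1
T(r) = 1 - r
(91*(-76))*T(-7) = (91*(-76))*(1 - 1*(-7)) = -6916*(1 + 7) = -6916*8 = -55328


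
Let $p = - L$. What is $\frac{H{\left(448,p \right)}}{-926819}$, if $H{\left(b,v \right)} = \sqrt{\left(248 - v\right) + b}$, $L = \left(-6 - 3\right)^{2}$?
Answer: $- \frac{\sqrt{777}}{926819} \approx -3.0076 \cdot 10^{-5}$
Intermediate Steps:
$L = 81$ ($L = \left(-9\right)^{2} = 81$)
$p = -81$ ($p = \left(-1\right) 81 = -81$)
$H{\left(b,v \right)} = \sqrt{248 + b - v}$
$\frac{H{\left(448,p \right)}}{-926819} = \frac{\sqrt{248 + 448 - -81}}{-926819} = \sqrt{248 + 448 + 81} \left(- \frac{1}{926819}\right) = \sqrt{777} \left(- \frac{1}{926819}\right) = - \frac{\sqrt{777}}{926819}$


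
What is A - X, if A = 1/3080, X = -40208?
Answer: 123840641/3080 ≈ 40208.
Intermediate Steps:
A = 1/3080 ≈ 0.00032468
A - X = 1/3080 - 1*(-40208) = 1/3080 + 40208 = 123840641/3080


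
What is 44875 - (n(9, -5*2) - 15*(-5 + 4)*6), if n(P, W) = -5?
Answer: 44790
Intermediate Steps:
44875 - (n(9, -5*2) - 15*(-5 + 4)*6) = 44875 - (-5 - 15*(-5 + 4)*6) = 44875 - (-5 - (-15)*6) = 44875 - (-5 - 15*(-6)) = 44875 - (-5 + 90) = 44875 - 1*85 = 44875 - 85 = 44790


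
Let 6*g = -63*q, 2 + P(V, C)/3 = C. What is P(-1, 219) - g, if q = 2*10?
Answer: 861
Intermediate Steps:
q = 20
P(V, C) = -6 + 3*C
g = -210 (g = (-63*20)/6 = (1/6)*(-1260) = -210)
P(-1, 219) - g = (-6 + 3*219) - 1*(-210) = (-6 + 657) + 210 = 651 + 210 = 861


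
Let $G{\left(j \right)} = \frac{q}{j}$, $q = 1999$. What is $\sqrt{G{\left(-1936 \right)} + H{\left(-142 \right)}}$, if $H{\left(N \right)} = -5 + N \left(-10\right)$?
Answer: $\frac{\sqrt{2737441}}{44} \approx 37.603$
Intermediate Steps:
$H{\left(N \right)} = -5 - 10 N$
$G{\left(j \right)} = \frac{1999}{j}$
$\sqrt{G{\left(-1936 \right)} + H{\left(-142 \right)}} = \sqrt{\frac{1999}{-1936} - -1415} = \sqrt{1999 \left(- \frac{1}{1936}\right) + \left(-5 + 1420\right)} = \sqrt{- \frac{1999}{1936} + 1415} = \sqrt{\frac{2737441}{1936}} = \frac{\sqrt{2737441}}{44}$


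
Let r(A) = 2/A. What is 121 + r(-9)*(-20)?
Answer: 1129/9 ≈ 125.44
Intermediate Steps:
r(A) = 2/A
121 + r(-9)*(-20) = 121 + (2/(-9))*(-20) = 121 + (2*(-⅑))*(-20) = 121 - 2/9*(-20) = 121 + 40/9 = 1129/9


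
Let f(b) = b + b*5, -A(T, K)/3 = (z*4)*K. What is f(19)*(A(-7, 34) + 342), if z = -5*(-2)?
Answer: -426132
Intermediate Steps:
z = 10
A(T, K) = -120*K (A(T, K) = -3*10*4*K = -120*K)
f(b) = 6*b (f(b) = b + 5*b = 6*b)
f(19)*(A(-7, 34) + 342) = (6*19)*(-120*34 + 342) = 114*(-4080 + 342) = 114*(-3738) = -426132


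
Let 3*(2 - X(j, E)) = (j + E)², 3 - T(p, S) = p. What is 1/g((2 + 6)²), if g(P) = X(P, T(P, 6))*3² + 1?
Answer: -⅛ ≈ -0.12500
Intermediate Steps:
T(p, S) = 3 - p
X(j, E) = 2 - (E + j)²/3 (X(j, E) = 2 - (j + E)²/3 = 2 - (E + j)²/3)
g(P) = -8 (g(P) = (2 - ((3 - P) + P)²/3)*3² + 1 = (2 - ⅓*3²)*9 + 1 = (2 - ⅓*9)*9 + 1 = (2 - 3)*9 + 1 = -1*9 + 1 = -9 + 1 = -8)
1/g((2 + 6)²) = 1/(-8) = -⅛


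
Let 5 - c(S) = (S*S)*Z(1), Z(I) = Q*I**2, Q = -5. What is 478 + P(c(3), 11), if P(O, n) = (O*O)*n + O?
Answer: 28028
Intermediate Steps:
Z(I) = -5*I**2
c(S) = 5 + 5*S**2 (c(S) = 5 - S*S*(-5*1**2) = 5 - S**2*(-5*1) = 5 - S**2*(-5) = 5 - (-5)*S**2 = 5 + 5*S**2)
P(O, n) = O + n*O**2 (P(O, n) = O**2*n + O = n*O**2 + O = O + n*O**2)
478 + P(c(3), 11) = 478 + (5 + 5*3**2)*(1 + (5 + 5*3**2)*11) = 478 + (5 + 5*9)*(1 + (5 + 5*9)*11) = 478 + (5 + 45)*(1 + (5 + 45)*11) = 478 + 50*(1 + 50*11) = 478 + 50*(1 + 550) = 478 + 50*551 = 478 + 27550 = 28028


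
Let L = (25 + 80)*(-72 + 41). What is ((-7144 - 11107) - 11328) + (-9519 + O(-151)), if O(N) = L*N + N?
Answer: 452256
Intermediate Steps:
L = -3255 (L = 105*(-31) = -3255)
O(N) = -3254*N (O(N) = -3255*N + N = -3254*N)
((-7144 - 11107) - 11328) + (-9519 + O(-151)) = ((-7144 - 11107) - 11328) + (-9519 - 3254*(-151)) = (-18251 - 11328) + (-9519 + 491354) = -29579 + 481835 = 452256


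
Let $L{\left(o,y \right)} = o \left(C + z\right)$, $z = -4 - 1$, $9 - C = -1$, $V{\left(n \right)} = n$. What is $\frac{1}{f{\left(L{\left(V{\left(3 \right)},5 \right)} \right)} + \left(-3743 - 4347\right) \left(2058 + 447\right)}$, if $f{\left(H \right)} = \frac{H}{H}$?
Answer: $- \frac{1}{20265449} \approx -4.9345 \cdot 10^{-8}$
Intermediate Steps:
$C = 10$ ($C = 9 - -1 = 9 + 1 = 10$)
$z = -5$ ($z = -4 - 1 = -5$)
$L{\left(o,y \right)} = 5 o$ ($L{\left(o,y \right)} = o \left(10 - 5\right) = o 5 = 5 o$)
$f{\left(H \right)} = 1$
$\frac{1}{f{\left(L{\left(V{\left(3 \right)},5 \right)} \right)} + \left(-3743 - 4347\right) \left(2058 + 447\right)} = \frac{1}{1 + \left(-3743 - 4347\right) \left(2058 + 447\right)} = \frac{1}{1 - 20265450} = \frac{1}{-20265449} = - \frac{1}{20265449}$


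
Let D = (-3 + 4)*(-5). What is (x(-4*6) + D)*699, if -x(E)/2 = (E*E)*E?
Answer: 19322457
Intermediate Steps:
D = -5 (D = 1*(-5) = -5)
x(E) = -2*E³ (x(E) = -2*E*E*E = -2*E²*E = -2*E³)
(x(-4*6) + D)*699 = (-2*(-4*6)³ - 5)*699 = (-2*(-24)³ - 5)*699 = (-2*(-13824) - 5)*699 = (27648 - 5)*699 = 27643*699 = 19322457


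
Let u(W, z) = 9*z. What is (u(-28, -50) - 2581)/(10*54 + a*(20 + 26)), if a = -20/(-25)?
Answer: -2165/412 ≈ -5.2549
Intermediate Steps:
a = 4/5 (a = -20*(-1/25) = 4/5 ≈ 0.80000)
(u(-28, -50) - 2581)/(10*54 + a*(20 + 26)) = (9*(-50) - 2581)/(10*54 + 4*(20 + 26)/5) = (-450 - 2581)/(540 + (4/5)*46) = -3031/(540 + 184/5) = -3031/2884/5 = -3031*5/2884 = -2165/412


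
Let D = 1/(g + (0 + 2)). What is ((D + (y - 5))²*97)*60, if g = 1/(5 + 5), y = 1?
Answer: 10623440/147 ≈ 72268.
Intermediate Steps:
g = ⅒ (g = 1/10 = ⅒ ≈ 0.10000)
D = 10/21 (D = 1/(⅒ + (0 + 2)) = 1/(⅒ + 2) = 1/(21/10) = 10/21 ≈ 0.47619)
((D + (y - 5))²*97)*60 = ((10/21 + (1 - 5))²*97)*60 = ((10/21 - 4)²*97)*60 = ((-74/21)²*97)*60 = ((5476/441)*97)*60 = (531172/441)*60 = 10623440/147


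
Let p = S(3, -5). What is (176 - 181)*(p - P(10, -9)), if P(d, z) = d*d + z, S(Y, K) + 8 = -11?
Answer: 550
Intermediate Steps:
S(Y, K) = -19 (S(Y, K) = -8 - 11 = -19)
P(d, z) = z + d**2 (P(d, z) = d**2 + z = z + d**2)
p = -19
(176 - 181)*(p - P(10, -9)) = (176 - 181)*(-19 - (-9 + 10**2)) = -5*(-19 - (-9 + 100)) = -5*(-19 - 1*91) = -5*(-19 - 91) = -5*(-110) = 550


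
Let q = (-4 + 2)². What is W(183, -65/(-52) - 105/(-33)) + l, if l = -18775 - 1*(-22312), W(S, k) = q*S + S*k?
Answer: 223521/44 ≈ 5080.0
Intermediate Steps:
q = 4 (q = (-2)² = 4)
W(S, k) = 4*S + S*k
l = 3537 (l = -18775 + 22312 = 3537)
W(183, -65/(-52) - 105/(-33)) + l = 183*(4 + (-65/(-52) - 105/(-33))) + 3537 = 183*(4 + (-65*(-1/52) - 105*(-1/33))) + 3537 = 183*(4 + (5/4 + 35/11)) + 3537 = 183*(4 + 195/44) + 3537 = 183*(371/44) + 3537 = 67893/44 + 3537 = 223521/44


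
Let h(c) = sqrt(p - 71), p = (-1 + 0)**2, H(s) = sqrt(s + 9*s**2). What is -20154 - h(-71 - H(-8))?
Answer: -20154 - I*sqrt(70) ≈ -20154.0 - 8.3666*I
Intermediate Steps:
p = 1 (p = (-1)**2 = 1)
h(c) = I*sqrt(70) (h(c) = sqrt(1 - 71) = sqrt(-70) = I*sqrt(70))
-20154 - h(-71 - H(-8)) = -20154 - I*sqrt(70)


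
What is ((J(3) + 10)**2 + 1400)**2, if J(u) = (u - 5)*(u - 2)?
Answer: 2143296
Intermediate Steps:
J(u) = (-5 + u)*(-2 + u)
((J(3) + 10)**2 + 1400)**2 = (((10 + 3**2 - 7*3) + 10)**2 + 1400)**2 = (((10 + 9 - 21) + 10)**2 + 1400)**2 = ((-2 + 10)**2 + 1400)**2 = (8**2 + 1400)**2 = (64 + 1400)**2 = 1464**2 = 2143296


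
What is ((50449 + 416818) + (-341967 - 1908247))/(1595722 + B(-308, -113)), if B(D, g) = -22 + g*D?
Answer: -1782947/1630504 ≈ -1.0935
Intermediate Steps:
B(D, g) = -22 + D*g
((50449 + 416818) + (-341967 - 1908247))/(1595722 + B(-308, -113)) = ((50449 + 416818) + (-341967 - 1908247))/(1595722 + (-22 - 308*(-113))) = (467267 - 2250214)/(1595722 + (-22 + 34804)) = -1782947/(1595722 + 34782) = -1782947/1630504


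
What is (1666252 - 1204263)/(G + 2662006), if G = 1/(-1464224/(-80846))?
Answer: 338227690768/1948886577095 ≈ 0.17355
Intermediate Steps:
G = 40423/732112 (G = 1/(-1464224*(-1/80846)) = 1/(732112/40423) = 40423/732112 ≈ 0.055214)
(1666252 - 1204263)/(G + 2662006) = (1666252 - 1204263)/(40423/732112 + 2662006) = 461989/(1948886577095/732112) = 461989*(732112/1948886577095) = 338227690768/1948886577095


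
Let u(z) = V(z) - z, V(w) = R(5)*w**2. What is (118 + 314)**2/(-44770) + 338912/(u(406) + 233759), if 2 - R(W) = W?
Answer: -6391088096/1169190935 ≈ -5.4662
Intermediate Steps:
R(W) = 2 - W
V(w) = -3*w**2 (V(w) = (2 - 1*5)*w**2 = (2 - 5)*w**2 = -3*w**2)
u(z) = -z - 3*z**2 (u(z) = -3*z**2 - z = -z - 3*z**2)
(118 + 314)**2/(-44770) + 338912/(u(406) + 233759) = (118 + 314)**2/(-44770) + 338912/(406*(-1 - 3*406) + 233759) = 432**2*(-1/44770) + 338912/(406*(-1 - 1218) + 233759) = 186624*(-1/44770) + 338912/(406*(-1219) + 233759) = -93312/22385 + 338912/(-494914 + 233759) = -93312/22385 + 338912/(-261155) = -93312/22385 + 338912*(-1/261155) = -93312/22385 - 338912/261155 = -6391088096/1169190935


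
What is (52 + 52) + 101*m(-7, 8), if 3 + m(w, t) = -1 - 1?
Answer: -401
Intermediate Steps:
m(w, t) = -5 (m(w, t) = -3 + (-1 - 1) = -3 - 2 = -5)
(52 + 52) + 101*m(-7, 8) = (52 + 52) + 101*(-5) = 104 - 505 = -401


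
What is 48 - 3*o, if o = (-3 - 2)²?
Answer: -27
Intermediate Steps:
o = 25 (o = (-5)² = 25)
48 - 3*o = 48 - 3*25 = 48 - 75 = -27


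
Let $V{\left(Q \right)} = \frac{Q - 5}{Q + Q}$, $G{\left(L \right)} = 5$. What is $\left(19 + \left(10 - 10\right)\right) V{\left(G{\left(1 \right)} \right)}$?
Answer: $0$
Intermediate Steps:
$V{\left(Q \right)} = \frac{-5 + Q}{2 Q}$
$\left(19 + \left(10 - 10\right)\right) V{\left(G{\left(1 \right)} \right)} = \left(19 + \left(10 - 10\right)\right) \frac{-5 + 5}{2 \cdot 5} = \left(19 + \left(10 - 10\right)\right) \frac{1}{2} \cdot \frac{1}{5} \cdot 0 = \left(19 + 0\right) 0 = 19 \cdot 0 = 0$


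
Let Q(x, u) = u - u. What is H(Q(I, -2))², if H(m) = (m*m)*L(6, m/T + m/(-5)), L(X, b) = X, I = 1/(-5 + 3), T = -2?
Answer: 0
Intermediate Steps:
I = -½ (I = 1/(-2) = -½ ≈ -0.50000)
Q(x, u) = 0
H(m) = 6*m² (H(m) = (m*m)*6 = m²*6 = 6*m²)
H(Q(I, -2))² = (6*0²)² = (6*0)² = 0² = 0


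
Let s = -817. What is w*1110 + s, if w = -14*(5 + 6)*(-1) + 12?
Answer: 183443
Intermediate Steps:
w = 166 (w = -154*(-1) + 12 = -14*(-11) + 12 = 154 + 12 = 166)
w*1110 + s = 166*1110 - 817 = 184260 - 817 = 183443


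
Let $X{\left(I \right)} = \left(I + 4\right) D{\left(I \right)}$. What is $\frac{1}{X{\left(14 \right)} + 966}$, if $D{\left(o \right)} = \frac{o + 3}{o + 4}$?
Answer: $\frac{1}{983} \approx 0.0010173$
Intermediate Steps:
$D{\left(o \right)} = \frac{3 + o}{4 + o}$
$X{\left(I \right)} = 3 + I$ ($X{\left(I \right)} = \left(I + 4\right) \frac{3 + I}{4 + I} = \left(4 + I\right) \frac{3 + I}{4 + I} = 3 + I$)
$\frac{1}{X{\left(14 \right)} + 966} = \frac{1}{\left(3 + 14\right) + 966} = \frac{1}{17 + 966} = \frac{1}{983}$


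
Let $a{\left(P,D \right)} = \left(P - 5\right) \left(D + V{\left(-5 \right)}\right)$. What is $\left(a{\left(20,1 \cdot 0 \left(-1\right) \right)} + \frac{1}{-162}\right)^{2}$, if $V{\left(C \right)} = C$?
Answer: $\frac{147646801}{26244} \approx 5625.9$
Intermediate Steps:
$a{\left(P,D \right)} = \left(-5 + D\right) \left(-5 + P\right)$ ($a{\left(P,D \right)} = \left(P - 5\right) \left(D - 5\right) = \left(-5 + P\right) \left(-5 + D\right) = \left(-5 + D\right) \left(-5 + P\right)$)
$\left(a{\left(20,1 \cdot 0 \left(-1\right) \right)} + \frac{1}{-162}\right)^{2} = \left(\left(25 - 5 \cdot 1 \cdot 0 \left(-1\right) - 100 + 1 \cdot 0 \left(-1\right) 20\right) + \frac{1}{-162}\right)^{2} = \left(\left(25 - 5 \cdot 0 \left(-1\right) - 100 + 0 \left(-1\right) 20\right) - \frac{1}{162}\right)^{2} = \left(\left(25 - 0 - 100 + 0 \cdot 20\right) - \frac{1}{162}\right)^{2} = \left(\left(25 + 0 - 100 + 0\right) - \frac{1}{162}\right)^{2} = \left(-75 - \frac{1}{162}\right)^{2} = \left(- \frac{12151}{162}\right)^{2} = \frac{147646801}{26244}$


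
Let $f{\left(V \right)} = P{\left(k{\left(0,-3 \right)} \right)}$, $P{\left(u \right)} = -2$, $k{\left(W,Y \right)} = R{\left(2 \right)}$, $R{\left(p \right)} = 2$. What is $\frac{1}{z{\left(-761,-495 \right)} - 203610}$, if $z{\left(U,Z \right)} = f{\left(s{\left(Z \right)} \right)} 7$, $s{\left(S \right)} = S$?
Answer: $- \frac{1}{203624} \approx -4.911 \cdot 10^{-6}$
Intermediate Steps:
$k{\left(W,Y \right)} = 2$
$f{\left(V \right)} = -2$
$z{\left(U,Z \right)} = -14$ ($z{\left(U,Z \right)} = \left(-2\right) 7 = -14$)
$\frac{1}{z{\left(-761,-495 \right)} - 203610} = \frac{1}{-14 - 203610} = \frac{1}{-203624} = - \frac{1}{203624}$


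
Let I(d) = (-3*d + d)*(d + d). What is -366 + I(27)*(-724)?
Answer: 2110818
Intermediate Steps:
I(d) = -4*d² (I(d) = (-2*d)*(2*d) = -4*d²)
-366 + I(27)*(-724) = -366 - 4*27²*(-724) = -366 - 4*729*(-724) = -366 - 2916*(-724) = -366 + 2111184 = 2110818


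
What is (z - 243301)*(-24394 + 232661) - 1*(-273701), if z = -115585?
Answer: -74743836861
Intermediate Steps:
(z - 243301)*(-24394 + 232661) - 1*(-273701) = (-115585 - 243301)*(-24394 + 232661) - 1*(-273701) = -358886*208267 + 273701 = -74744110562 + 273701 = -74743836861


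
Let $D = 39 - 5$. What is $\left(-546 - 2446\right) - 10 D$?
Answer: $-3332$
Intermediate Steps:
$D = 34$ ($D = 39 - 5 = 34$)
$\left(-546 - 2446\right) - 10 D = \left(-546 - 2446\right) - 10 \cdot 34 = \left(-546 - 2446\right) - 340 = -2992 - 340 = -3332$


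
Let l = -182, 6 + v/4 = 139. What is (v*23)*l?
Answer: -2226952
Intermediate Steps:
v = 532 (v = -24 + 4*139 = -24 + 556 = 532)
(v*23)*l = (532*23)*(-182) = 12236*(-182) = -2226952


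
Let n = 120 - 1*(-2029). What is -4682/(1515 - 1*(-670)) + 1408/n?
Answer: -6985138/4695565 ≈ -1.4876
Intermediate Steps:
n = 2149 (n = 120 + 2029 = 2149)
-4682/(1515 - 1*(-670)) + 1408/n = -4682/(1515 - 1*(-670)) + 1408/2149 = -4682/(1515 + 670) + 1408*(1/2149) = -4682/2185 + 1408/2149 = -6985138/4695565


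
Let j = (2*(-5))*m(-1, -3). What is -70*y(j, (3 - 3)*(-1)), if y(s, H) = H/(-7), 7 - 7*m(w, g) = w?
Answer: 0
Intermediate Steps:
m(w, g) = 1 - w/7
j = -80/7 (j = (2*(-5))*(1 - ⅐*(-1)) = -10*(1 + ⅐) = -10*8/7 = -80/7 ≈ -11.429)
y(s, H) = -H/7 (y(s, H) = H*(-⅐) = -H/7)
-70*y(j, (3 - 3)*(-1)) = -(-10)*(3 - 3)*(-1) = -(-10)*0*(-1) = -(-10)*0 = -70*0 = 0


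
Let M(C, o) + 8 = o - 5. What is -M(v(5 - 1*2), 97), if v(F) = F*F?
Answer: -84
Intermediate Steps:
v(F) = F**2
M(C, o) = -13 + o (M(C, o) = -8 + (o - 5) = -8 + (-5 + o) = -13 + o)
-M(v(5 - 1*2), 97) = -(-13 + 97) = -1*84 = -84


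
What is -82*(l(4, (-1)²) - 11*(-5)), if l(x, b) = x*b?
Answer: -4838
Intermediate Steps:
l(x, b) = b*x
-82*(l(4, (-1)²) - 11*(-5)) = -82*((-1)²*4 - 11*(-5)) = -82*(1*4 + 55) = -82*(4 + 55) = -82*59 = -4838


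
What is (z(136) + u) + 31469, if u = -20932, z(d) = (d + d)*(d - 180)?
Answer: -1431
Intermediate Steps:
z(d) = 2*d*(-180 + d) (z(d) = (2*d)*(-180 + d) = 2*d*(-180 + d))
(z(136) + u) + 31469 = (2*136*(-180 + 136) - 20932) + 31469 = (2*136*(-44) - 20932) + 31469 = (-11968 - 20932) + 31469 = -32900 + 31469 = -1431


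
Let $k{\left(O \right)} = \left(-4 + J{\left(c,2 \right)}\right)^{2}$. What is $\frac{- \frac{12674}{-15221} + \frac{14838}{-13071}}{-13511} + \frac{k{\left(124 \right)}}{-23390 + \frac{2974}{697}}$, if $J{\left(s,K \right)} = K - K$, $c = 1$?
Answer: $- \frac{604088272799831}{912813437921423947} \approx -0.00066179$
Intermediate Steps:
$J{\left(s,K \right)} = 0$
$k{\left(O \right)} = 16$ ($k{\left(O \right)} = \left(-4 + 0\right)^{2} = \left(-4\right)^{2} = 16$)
$\frac{- \frac{12674}{-15221} + \frac{14838}{-13071}}{-13511} + \frac{k{\left(124 \right)}}{-23390 + \frac{2974}{697}} = \frac{- \frac{12674}{-15221} + \frac{14838}{-13071}}{-13511} + \frac{16}{-23390 + \frac{2974}{697}} = \left(\left(-12674\right) \left(- \frac{1}{15221}\right) + 14838 \left(- \frac{1}{13071}\right)\right) \left(- \frac{1}{13511}\right) + \frac{16}{-23390 + 2974 \cdot \frac{1}{697}} = \left(\frac{12674}{15221} - \frac{4946}{4357}\right) \left(- \frac{1}{13511}\right) + \frac{16}{-23390 + \frac{2974}{697}} = \left(- \frac{20062448}{66317897}\right) \left(- \frac{1}{13511}\right) + \frac{16}{- \frac{16299856}{697}} = \frac{20062448}{896021106367} + 16 \left(- \frac{697}{16299856}\right) = \frac{20062448}{896021106367} - \frac{697}{1018741} = - \frac{604088272799831}{912813437921423947}$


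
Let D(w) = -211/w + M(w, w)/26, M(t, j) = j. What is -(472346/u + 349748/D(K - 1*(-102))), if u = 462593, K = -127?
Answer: -105166430840506/2248664573 ≈ -46768.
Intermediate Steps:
D(w) = -211/w + w/26
-(472346/u + 349748/D(K - 1*(-102))) = -(472346/462593 + 349748/(-211/(-127 - 1*(-102)) + (-127 - 1*(-102))/26)) = -(472346*(1/462593) + 349748/(-211/(-127 + 102) + (-127 + 102)/26)) = -(472346/462593 + 349748/(-211/(-25) + (1/26)*(-25))) = -(472346/462593 + 349748/(-211*(-1/25) - 25/26)) = -(472346/462593 + 349748/(211/25 - 25/26)) = -(472346/462593 + 349748/(4861/650)) = -(472346/462593 + 349748*(650/4861)) = -(472346/462593 + 227336200/4861) = -1*105166430840506/2248664573 = -105166430840506/2248664573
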